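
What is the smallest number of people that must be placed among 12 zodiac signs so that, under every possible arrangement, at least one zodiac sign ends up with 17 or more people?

193

With 192 people one could put exactly 16 in each of the 12 zodiac signs, and no zodiac sign would reach 17.
One more person must land in a zodiac sign that already has 16, giving it 17.
So 12 × 16 + 1 = 193 people are required.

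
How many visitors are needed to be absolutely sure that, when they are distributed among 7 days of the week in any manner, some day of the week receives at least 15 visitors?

With 98 visitors one could put exactly 14 in each of the 7 days of the week, and no day of the week would reach 15.
Pigeonhole: one more visitor must land in a day of the week that already has 14, giving it 15.
So 7 × 14 + 1 = 99 visitors are required.

99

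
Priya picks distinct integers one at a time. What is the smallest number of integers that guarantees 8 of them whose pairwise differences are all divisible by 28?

197

Integers whose pairwise differences are multiples of 28 are exactly those sharing a remainder mod 28. The 28 residue classes mod 28 are the pigeonholes.
With 196 integers one could put 7 in each residue class and have no class reach 8.
The 197th integer pushes some class to 8, so 28·7 + 1 = 197.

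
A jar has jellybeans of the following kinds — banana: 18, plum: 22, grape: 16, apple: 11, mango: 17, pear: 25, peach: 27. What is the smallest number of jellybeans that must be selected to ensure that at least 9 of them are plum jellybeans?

123

In the worst case for collecting plum jellybeans, every non-plum jellybean comes out first.
There are 18 + 16 + 11 + 17 + 25 + 27 = 114 non-plum jellybeans altogether.
After those, each further jellybean must be plum, so 114 + 9 = 123 draws guarantee 9 plum jellybeans.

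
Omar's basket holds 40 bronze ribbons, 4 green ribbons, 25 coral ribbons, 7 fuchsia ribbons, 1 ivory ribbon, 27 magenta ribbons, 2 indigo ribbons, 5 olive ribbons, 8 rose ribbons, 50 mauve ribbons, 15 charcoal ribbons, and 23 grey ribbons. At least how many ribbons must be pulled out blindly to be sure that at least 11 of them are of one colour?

88

The 12 colours are the holes; the ribbons drawn are the pigeons.
To avoid 11 of any one colour, the worst case takes at most 10 of each colour, or every ribbon of a colour that has fewer than 10.
That gives 10 + 4 + 10 + 7 + 1 + 10 + 2 + 5 + 8 + 10 + 10 + 10 = 87 ribbons with no colour reaching 11.
The next ribbon forces some colour to 11, so 87 + 1 = 88.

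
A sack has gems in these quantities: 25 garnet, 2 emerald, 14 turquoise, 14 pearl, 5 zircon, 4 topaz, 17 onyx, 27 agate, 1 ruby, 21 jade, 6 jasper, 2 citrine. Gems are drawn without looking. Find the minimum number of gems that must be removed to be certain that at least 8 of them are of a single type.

63

An adversary could hand out at most 7 gems per type (6 types run out sooner): 7 + 2 + 7 + 7 + 5 + 4 + 7 + 7 + 1 + 7 + 6 + 2 = 62 gems and still no type has 8.
Pigeonhole: one more gem lands in a type already at 7, so 63 draws are enough and 62 are not.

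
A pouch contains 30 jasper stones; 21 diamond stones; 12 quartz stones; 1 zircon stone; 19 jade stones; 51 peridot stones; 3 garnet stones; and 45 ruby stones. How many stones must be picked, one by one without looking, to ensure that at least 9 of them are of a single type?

Pigeonhole: put each drawn stone into a box by type. The largest draw with every box below 9 takes min(count, 8) from each type; types with fewer than 8 contribute all they have.
Σ min(cᵢ, 8) = 8 + 8 + 8 + 1 + 8 + 8 + 3 + 8 = 52.
Draw number 52 + 1 = 53 must push one box to 9.

53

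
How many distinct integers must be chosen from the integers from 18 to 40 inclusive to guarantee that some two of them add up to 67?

17

A set avoiding the sum 67 can contain at most one of each pair {x, 67−x}, plus the 9 elements whose complement lies outside the range.
The integers 18, …, 33 (16 of them) are such a set: any two sum to at least 18+19 = 37 and at most 32+33 = 65 < 67.
Any 17th integer completes one of the 7 pairs, so 17 choices force a sum of 67.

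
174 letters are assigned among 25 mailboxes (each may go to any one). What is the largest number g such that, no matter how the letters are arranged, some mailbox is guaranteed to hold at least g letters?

7

By pigeonhole, the 25 mailboxes are the holes and the 174 letters are the pigeons.
If every mailbox held at most 6 letters, the total would be at most 25 × 6 = 150, which is less than 174.
So some mailbox holds at least ⌈174/25⌉ = 7 letters.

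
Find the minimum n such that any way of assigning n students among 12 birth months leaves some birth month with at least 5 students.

With 48 students one could put exactly 4 in each of the 12 birth months, and no birth month would reach 5.
By pigeonhole, one more student must land in a birth month that already has 4, giving it 5.
So 12 × 4 + 1 = 49 students are required.

49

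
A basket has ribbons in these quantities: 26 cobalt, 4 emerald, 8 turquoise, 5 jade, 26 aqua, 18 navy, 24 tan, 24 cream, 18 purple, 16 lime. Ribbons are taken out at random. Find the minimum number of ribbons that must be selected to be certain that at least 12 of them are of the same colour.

95

By the pigeonhole principle, the 10 colours are the holes; the ribbons drawn are the pigeons.
To avoid 12 of any one colour, the worst case takes at most 11 of each colour, or every ribbon of a colour that has fewer than 11.
That gives 11 + 4 + 8 + 5 + 11 + 11 + 11 + 11 + 11 + 11 = 94 ribbons with no colour reaching 12.
The next ribbon forces some colour to 12, so 94 + 1 = 95.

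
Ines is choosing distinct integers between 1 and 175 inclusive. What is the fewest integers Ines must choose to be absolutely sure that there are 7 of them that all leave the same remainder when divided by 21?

By the pigeonhole principle, the 21 residue classes mod 21 are the pigeonholes.
With 126 integers one could put 6 in each residue class and have no class reach 7.
The 127th integer pushes some class to 7, so 21·6 + 1 = 127.

127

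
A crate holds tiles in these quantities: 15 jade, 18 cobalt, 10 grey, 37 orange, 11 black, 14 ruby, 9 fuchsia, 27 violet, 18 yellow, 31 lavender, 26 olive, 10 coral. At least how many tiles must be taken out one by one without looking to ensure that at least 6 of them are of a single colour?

61

By the pigeonhole principle, the 12 colours are the holes; the tiles drawn are the pigeons.
To avoid 6 of any one colour, the worst case takes at most 5 of each colour.
That gives 5 + 5 + 5 + 5 + 5 + 5 + 5 + 5 + 5 + 5 + 5 + 5 = 60 tiles with no colour reaching 6.
The next tile forces some colour to 6, so 60 + 1 = 61.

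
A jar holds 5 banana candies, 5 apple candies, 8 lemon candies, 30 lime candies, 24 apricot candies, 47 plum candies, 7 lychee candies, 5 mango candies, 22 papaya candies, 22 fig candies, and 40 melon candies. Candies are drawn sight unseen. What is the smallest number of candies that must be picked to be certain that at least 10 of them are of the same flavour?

85

By pigeonhole, the 11 flavours are the holes; the candies drawn are the pigeons.
To avoid 10 of any one flavour, the worst case takes at most 9 of each flavour, or every candy of a flavour that has fewer than 9.
That gives 5 + 5 + 8 + 9 + 9 + 9 + 7 + 5 + 9 + 9 + 9 = 84 candies with no flavour reaching 10.
The next candy forces some flavour to 10, so 84 + 1 = 85.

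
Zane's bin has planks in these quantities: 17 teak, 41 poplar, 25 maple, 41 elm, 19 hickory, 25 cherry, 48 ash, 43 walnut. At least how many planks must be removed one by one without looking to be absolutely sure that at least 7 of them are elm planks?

In the worst case for collecting elm planks, every non-elm plank comes out first.
There are 17 + 41 + 25 + 19 + 25 + 48 + 43 = 218 non-elm planks altogether.
After those, each further plank must be elm, so 218 + 7 = 225 draws guarantee 7 elm planks.

225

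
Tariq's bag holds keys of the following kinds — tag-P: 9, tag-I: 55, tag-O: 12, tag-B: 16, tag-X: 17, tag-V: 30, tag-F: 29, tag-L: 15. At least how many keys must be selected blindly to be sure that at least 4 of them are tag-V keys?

157

In the worst case for collecting tag-V keys, every non-tag-V key comes out first.
There are 9 + 55 + 12 + 16 + 17 + 29 + 15 = 153 non-tag-V keys altogether.
After those, each further key must be tag-V, so 153 + 4 = 157 draws guarantee 4 tag-V keys.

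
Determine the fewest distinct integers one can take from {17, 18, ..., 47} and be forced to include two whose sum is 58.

20

Two chosen integers sum to 58 exactly when both halves of some pair {x, 58−x} with 17 ≤ x ≤ 58−x ≤ 41 are chosen — 12 such pairs.
The remaining 7 elements (those with no distinct partner in range) can never complete a 58-sum, so the worst case takes all of them and one from each pair: 7 + 12 = 19.
Pigeonhole: the 20th integer has to be the second member of some pair, so 19 + 1 = 20.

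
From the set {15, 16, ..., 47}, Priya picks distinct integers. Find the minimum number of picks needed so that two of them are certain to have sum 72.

Group the elements by complementary pair {x, 72−x}: {25,47}, {26,46}, {27,45}, …, giving 11 two-element pairs, the single value 36 (it cannot pair with itself since the integers are distinct), and 10 integers whose partner 72−x falls outside [15,47].
Treating each of those 22 groups as a pigeonhole, one can pick one integer per group — 22 integers — with no two summing to 72.
The 23rd integer lands in an occupied pair, forcing a sum of 72.

23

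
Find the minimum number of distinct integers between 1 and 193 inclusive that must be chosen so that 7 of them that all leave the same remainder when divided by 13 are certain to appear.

79

By pigeonhole, the 13 residue classes mod 13 are the pigeonholes.
With 78 integers one could put 6 in each residue class and have no class reach 7.
The 79th integer pushes some class to 7, so 13·6 + 1 = 79.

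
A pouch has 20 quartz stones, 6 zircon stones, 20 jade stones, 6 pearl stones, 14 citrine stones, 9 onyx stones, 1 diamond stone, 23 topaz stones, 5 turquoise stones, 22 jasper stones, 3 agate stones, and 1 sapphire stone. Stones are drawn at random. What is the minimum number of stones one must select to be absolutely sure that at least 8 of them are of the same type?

Put each drawn stone into a box by type. The largest draw with every box below 8 takes min(count, 7) from each type; types with fewer than 7 contribute all they have.
Σ min(cᵢ, 7) = 7 + 6 + 7 + 6 + 7 + 7 + 1 + 7 + 5 + 7 + 3 + 1 = 64.
Draw number 64 + 1 = 65 must push one box to 8.

65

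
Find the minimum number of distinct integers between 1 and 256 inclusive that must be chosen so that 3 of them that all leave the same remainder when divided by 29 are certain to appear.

59

By the pigeonhole principle, the 29 residue classes mod 29 are the pigeonholes.
With 58 integers one could put 2 in each residue class and have no class reach 3.
The 59th integer pushes some class to 3, so 29·2 + 1 = 59.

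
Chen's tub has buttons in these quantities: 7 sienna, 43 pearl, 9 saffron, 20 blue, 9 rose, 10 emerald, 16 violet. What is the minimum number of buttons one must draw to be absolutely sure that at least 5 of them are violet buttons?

In the worst case for collecting violet buttons, every non-violet button comes out first.
There are 7 + 43 + 9 + 20 + 9 + 10 = 98 non-violet buttons altogether.
After those, each further button must be violet, so 98 + 5 = 103 draws guarantee 5 violet buttons.

103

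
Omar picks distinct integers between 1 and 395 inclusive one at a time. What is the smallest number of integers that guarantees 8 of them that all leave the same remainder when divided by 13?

92

Pigeonhole: the 13 residue classes mod 13 are the pigeonholes.
With 91 integers one could put 7 in each residue class and have no class reach 8.
The 92nd integer pushes some class to 8, so 13·7 + 1 = 92.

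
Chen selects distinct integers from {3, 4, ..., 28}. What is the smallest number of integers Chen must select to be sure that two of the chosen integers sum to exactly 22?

A set avoiding the sum 22 can contain at most one of each pair {x, 22−x}, plus the 10 elements whose complement lies outside the range or equal to its own complement.
The integers 11, …, 28 (18 of them) are such a set: any two sum to at least 11+12 = 23 > 22.
By pigeonhole, any 19th integer completes one of the 8 pairs, so 19 choices force a sum of 22.

19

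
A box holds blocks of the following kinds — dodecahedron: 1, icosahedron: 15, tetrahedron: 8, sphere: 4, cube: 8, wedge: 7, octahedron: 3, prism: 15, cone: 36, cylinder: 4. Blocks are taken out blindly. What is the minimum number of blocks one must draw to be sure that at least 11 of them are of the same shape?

An adversary could hand out at most 10 blocks per shape (7 shapes run out sooner): 1 + 10 + 8 + 4 + 8 + 7 + 3 + 10 + 10 + 4 = 65 blocks and still no shape has 11.
One more block lands in a shape already at 10, so 66 draws are enough and 65 are not.

66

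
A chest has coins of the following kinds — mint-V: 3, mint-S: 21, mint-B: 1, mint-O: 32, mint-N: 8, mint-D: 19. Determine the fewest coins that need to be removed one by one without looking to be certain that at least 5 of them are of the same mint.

21

An adversary could hand out at most 4 coins per mint (mint-V, mint-B run out sooner): 3 + 4 + 1 + 4 + 4 + 4 = 20 coins and still no mint has 5.
Pigeonhole: one more coin lands in a mint already at 4, so 21 draws are enough and 20 are not.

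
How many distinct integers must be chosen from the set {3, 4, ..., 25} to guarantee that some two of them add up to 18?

Two chosen integers sum to 18 exactly when both halves of some pair {x, 18−x} with 3 ≤ x ≤ 18−x ≤ 15 are chosen — 6 such pairs.
The remaining 11 elements (those with no distinct partner in range) can never complete a 18-sum, so the worst case takes all of them and one from each pair: 11 + 6 = 17.
The 18th integer has to be the second member of some pair, so 17 + 1 = 18.

18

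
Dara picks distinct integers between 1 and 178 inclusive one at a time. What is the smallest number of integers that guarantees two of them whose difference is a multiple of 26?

Integers whose pairwise differences are multiples of 26 are exactly those sharing a remainder mod 26. By the pigeonhole principle, the 26 residue classes mod 26 are the pigeonholes.
With 26 integers one could put 1 in each residue class and have no class reach 2.
The 27th integer pushes some class to 2, so 26·1 + 1 = 27.

27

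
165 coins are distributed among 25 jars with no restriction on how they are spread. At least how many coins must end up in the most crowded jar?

7

The 25 jars are the holes and the 165 coins are the pigeons.
If every jar held at most 6 coins, the total would be at most 25 × 6 = 150, which is less than 165.
So some jar holds at least ⌈165/25⌉ = 7 coins.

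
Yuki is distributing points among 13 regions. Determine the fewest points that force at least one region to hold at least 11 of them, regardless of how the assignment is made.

With 130 points one could put exactly 10 in each of the 13 regions, and no region would reach 11.
One more point must land in a region that already has 10, giving it 11.
So 13 × 10 + 1 = 131 points are required.

131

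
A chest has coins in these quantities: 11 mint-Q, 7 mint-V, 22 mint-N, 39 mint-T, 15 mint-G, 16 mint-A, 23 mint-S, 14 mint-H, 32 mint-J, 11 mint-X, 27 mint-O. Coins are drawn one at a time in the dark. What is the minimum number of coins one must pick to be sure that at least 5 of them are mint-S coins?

In the worst case for collecting mint-S coins, every non-mint-S coin comes out first.
There are 11 + 7 + 22 + 39 + 15 + 16 + 14 + 32 + 11 + 27 = 194 non-mint-S coins altogether.
After those, each further coin must be mint-S, so 194 + 5 = 199 draws guarantee 5 mint-S coins.

199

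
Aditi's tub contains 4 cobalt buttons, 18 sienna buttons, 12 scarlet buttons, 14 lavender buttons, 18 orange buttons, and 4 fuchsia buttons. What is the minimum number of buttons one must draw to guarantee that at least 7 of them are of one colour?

33

Pigeonhole: put each drawn button into a box by colour. The largest draw with every box below 7 takes min(count, 6) from each colour; colours with fewer than 6 contribute all they have.
Σ min(cᵢ, 6) = 4 + 6 + 6 + 6 + 6 + 4 = 32.
Draw number 32 + 1 = 33 must push one box to 7.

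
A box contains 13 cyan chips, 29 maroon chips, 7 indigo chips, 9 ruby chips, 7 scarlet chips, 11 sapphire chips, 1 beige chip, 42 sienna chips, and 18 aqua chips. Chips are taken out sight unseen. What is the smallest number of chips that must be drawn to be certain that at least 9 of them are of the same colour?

An adversary could hand out at most 8 chips per colour (indigo, scarlet, beige run out sooner): 8 + 8 + 7 + 8 + 7 + 8 + 1 + 8 + 8 = 63 chips and still no colour has 9.
One more chip lands in a colour already at 8, so 64 draws are enough and 63 are not.

64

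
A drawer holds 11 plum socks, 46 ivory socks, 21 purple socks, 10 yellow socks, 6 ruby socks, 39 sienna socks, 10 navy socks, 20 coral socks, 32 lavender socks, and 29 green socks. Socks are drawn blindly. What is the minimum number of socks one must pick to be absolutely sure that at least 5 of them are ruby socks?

In the worst case for collecting ruby socks, every non-ruby sock comes out first.
There are 11 + 46 + 21 + 10 + 39 + 10 + 20 + 32 + 29 = 218 non-ruby socks altogether.
After those, each further sock must be ruby, so 218 + 5 = 223 draws guarantee 5 ruby socks.

223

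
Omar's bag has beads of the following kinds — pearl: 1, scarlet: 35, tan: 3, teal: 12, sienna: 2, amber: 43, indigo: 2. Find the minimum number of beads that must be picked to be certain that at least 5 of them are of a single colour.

21

By pigeonhole, the 7 colours are the holes; the beads drawn are the pigeons.
To avoid 5 of any one colour, the worst case takes at most 4 of each colour, or every bead of a colour that has fewer than 4.
That gives 1 + 4 + 3 + 4 + 2 + 4 + 2 = 20 beads with no colour reaching 5.
The next bead forces some colour to 5, so 20 + 1 = 21.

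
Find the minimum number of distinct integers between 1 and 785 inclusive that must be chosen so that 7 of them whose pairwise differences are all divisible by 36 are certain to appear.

217

Integers whose pairwise differences are multiples of 36 are exactly those sharing a remainder mod 36. The 36 residue classes mod 36 are the pigeonholes.
With 216 integers one could put 6 in each residue class and have no class reach 7.
The 217th integer pushes some class to 7, so 36·6 + 1 = 217.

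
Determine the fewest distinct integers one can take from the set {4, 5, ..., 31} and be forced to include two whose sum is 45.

20

Group the elements by complementary pair {x, 45−x}: {14,31}, {15,30}, {16,29}, …, giving 9 two-element pairs and 10 integers whose partner 45−x falls outside [4,31].
By pigeonhole, treating each of those 19 groups as a pigeonhole, one can pick one integer per group — 19 integers — with no two summing to 45.
The 20th integer lands in an occupied pair, forcing a sum of 45.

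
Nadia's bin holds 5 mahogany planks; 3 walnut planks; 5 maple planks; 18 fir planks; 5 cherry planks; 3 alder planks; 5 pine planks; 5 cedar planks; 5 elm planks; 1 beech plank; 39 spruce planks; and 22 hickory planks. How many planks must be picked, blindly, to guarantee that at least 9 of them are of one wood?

Pigeonhole: the 12 woods are the holes; the planks drawn are the pigeons.
To avoid 9 of any one wood, the worst case takes at most 8 of each wood, or every plank of a wood that has fewer than 8.
That gives 5 + 3 + 5 + 8 + 5 + 3 + 5 + 5 + 5 + 1 + 8 + 8 = 61 planks with no wood reaching 9.
The next plank forces some wood to 9, so 61 + 1 = 62.

62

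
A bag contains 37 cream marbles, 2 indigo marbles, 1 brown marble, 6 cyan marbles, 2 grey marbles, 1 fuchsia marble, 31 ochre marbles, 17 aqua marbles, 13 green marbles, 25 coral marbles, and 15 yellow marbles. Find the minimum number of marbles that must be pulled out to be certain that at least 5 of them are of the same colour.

35

An adversary could hand out at most 4 marbles per colour (4 colours run out sooner): 4 + 2 + 1 + 4 + 2 + 1 + 4 + 4 + 4 + 4 + 4 = 34 marbles and still no colour has 5.
By the pigeonhole principle, one more marble lands in a colour already at 4, so 35 draws are enough and 34 are not.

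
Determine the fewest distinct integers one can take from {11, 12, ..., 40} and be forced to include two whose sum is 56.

19

A set avoiding the sum 56 can contain at most one of each pair {x, 56−x}, plus the 6 elements whose complement lies outside the range or equal to its own complement.
The integers 11, …, 28 (18 of them) are such a set: any two sum to at least 11+12 = 23 and at most 27+28 = 55 < 56.
Pigeonhole: any 19th integer completes one of the 12 pairs, so 19 choices force a sum of 56.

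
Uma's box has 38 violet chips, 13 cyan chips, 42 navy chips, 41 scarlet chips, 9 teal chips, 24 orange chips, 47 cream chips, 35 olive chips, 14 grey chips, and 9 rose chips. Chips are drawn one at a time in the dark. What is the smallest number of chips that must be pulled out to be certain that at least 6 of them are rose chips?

269

In the worst case for collecting rose chips, every non-rose chip comes out first.
There are 38 + 13 + 42 + 41 + 9 + 24 + 47 + 35 + 14 = 263 non-rose chips altogether.
After those, each further chip must be rose, so 263 + 6 = 269 draws guarantee 6 rose chips.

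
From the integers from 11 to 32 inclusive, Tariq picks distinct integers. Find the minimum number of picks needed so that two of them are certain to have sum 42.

A set avoiding the sum 42 can contain at most one of each pair {x, 42−x}, plus the 2 elements whose complement lies outside the range or equal to its own complement.
The integers 21, …, 32 (12 of them) are such a set: any two sum to at least 21+22 = 43 > 42.
Any 13th integer completes one of the 10 pairs, so 13 choices force a sum of 42.

13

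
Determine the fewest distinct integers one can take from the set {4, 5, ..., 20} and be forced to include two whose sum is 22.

11

Group the elements by complementary pair {x, 22−x}: {4,18}, {5,17}, {6,16}, …, giving 7 two-element pairs, the single value 11 (it cannot pair with itself since the integers are distinct), and 2 integers whose partner 22−x falls outside [4,20].
Treating each of those 10 groups as a pigeonhole, one can pick one integer per group — 10 integers — with no two summing to 22.
The 11th integer lands in an occupied pair, forcing a sum of 22.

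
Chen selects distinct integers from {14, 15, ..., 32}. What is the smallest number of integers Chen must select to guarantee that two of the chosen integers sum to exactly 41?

Group the elements by complementary pair {x, 41−x}: {14,27}, {15,26}, {16,25}, …, giving 7 two-element pairs and 5 integers whose partner 41−x falls outside [14,32].
Treating each of those 12 groups as a pigeonhole, one can pick one integer per group — 12 integers — with no two summing to 41.
The 13th integer lands in an occupied pair, forcing a sum of 41.

13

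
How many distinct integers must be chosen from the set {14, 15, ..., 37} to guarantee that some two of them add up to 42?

Two chosen integers sum to 42 exactly when both halves of some pair {x, 42−x} with 14 ≤ x ≤ 42−x ≤ 28 are chosen — 7 such pairs.
The remaining 10 elements (those with no distinct partner in range) can never complete a 42-sum, so the worst case takes all of them and one from each pair: 10 + 7 = 17.
By the pigeonhole principle, the 18th integer has to be the second member of some pair, so 17 + 1 = 18.

18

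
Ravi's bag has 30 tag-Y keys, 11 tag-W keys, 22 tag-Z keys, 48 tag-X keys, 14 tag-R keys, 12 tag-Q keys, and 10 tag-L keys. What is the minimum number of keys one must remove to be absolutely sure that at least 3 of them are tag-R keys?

136

In the worst case for collecting tag-R keys, every non-tag-R key comes out first.
There are 30 + 11 + 22 + 48 + 12 + 10 = 133 non-tag-R keys altogether.
After those, each further key must be tag-R, so 133 + 3 = 136 draws guarantee 3 tag-R keys.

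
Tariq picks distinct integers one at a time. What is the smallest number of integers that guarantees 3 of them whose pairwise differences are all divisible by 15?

Integers whose pairwise differences are multiples of 15 are exactly those sharing a remainder mod 15. The 15 residue classes mod 15 are the pigeonholes.
With 30 integers one could put 2 in each residue class and have no class reach 3.
The 31st integer pushes some class to 3, so 15·2 + 1 = 31.

31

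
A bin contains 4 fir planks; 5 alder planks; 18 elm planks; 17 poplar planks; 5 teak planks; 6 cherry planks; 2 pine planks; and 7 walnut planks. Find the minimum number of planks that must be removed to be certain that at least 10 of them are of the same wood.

48

The 8 woods are the holes; the planks drawn are the pigeons.
To avoid 10 of any one wood, the worst case takes at most 9 of each wood, or every plank of a wood that has fewer than 9.
That gives 4 + 5 + 9 + 9 + 5 + 6 + 2 + 7 = 47 planks with no wood reaching 10.
The next plank forces some wood to 10, so 47 + 1 = 48.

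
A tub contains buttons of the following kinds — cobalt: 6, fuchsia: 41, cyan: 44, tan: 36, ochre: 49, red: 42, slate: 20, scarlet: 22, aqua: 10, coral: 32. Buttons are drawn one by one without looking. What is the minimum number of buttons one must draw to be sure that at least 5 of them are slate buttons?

In the worst case for collecting slate buttons, every non-slate button comes out first.
There are 6 + 41 + 44 + 36 + 49 + 42 + 22 + 10 + 32 = 282 non-slate buttons altogether.
After those, each further button must be slate, so 282 + 5 = 287 draws guarantee 5 slate buttons.

287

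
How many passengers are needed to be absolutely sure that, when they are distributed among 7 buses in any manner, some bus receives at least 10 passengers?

64

With 63 passengers one could put exactly 9 in each of the 7 buses, and no bus would reach 10.
Pigeonhole: one more passenger must land in a bus that already has 9, giving it 10.
So 7 × 9 + 1 = 64 passengers are required.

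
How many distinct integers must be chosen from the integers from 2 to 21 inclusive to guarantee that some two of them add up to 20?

13

Two chosen integers sum to 20 exactly when both halves of some pair {x, 20−x} with 2 ≤ x ≤ 20−x ≤ 18 are chosen — 8 such pairs.
The remaining 4 elements (those with no distinct partner in range) can never complete a 20-sum, so the worst case takes all of them and one from each pair: 4 + 8 = 12.
By pigeonhole, the 13th integer has to be the second member of some pair, so 12 + 1 = 13.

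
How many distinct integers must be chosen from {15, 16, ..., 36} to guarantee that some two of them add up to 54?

A set avoiding the sum 54 can contain at most one of each pair {x, 54−x}, plus the 4 elements whose complement lies outside the range or equal to its own complement.
The integers 15, …, 27 (13 of them) are such a set: any two sum to at least 15+16 = 31 and at most 26+27 = 53 < 54.
Pigeonhole: any 14th integer completes one of the 9 pairs, so 14 choices force a sum of 54.

14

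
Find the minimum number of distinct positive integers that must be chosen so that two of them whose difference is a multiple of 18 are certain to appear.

19

Integers whose pairwise differences are multiples of 18 are exactly those sharing a remainder mod 18. The 18 residue classes mod 18 are the pigeonholes.
With 18 integers one could put 1 in each residue class and have no class reach 2.
The 19th integer pushes some class to 2, so 18·1 + 1 = 19.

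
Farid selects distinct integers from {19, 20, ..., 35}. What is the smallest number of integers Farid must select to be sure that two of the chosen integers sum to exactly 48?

Group the elements by complementary pair {x, 48−x}: {19,29}, {20,28}, {21,27}, …, giving 5 two-element pairs, the single value 24 (it cannot pair with itself since the integers are distinct), and 6 integers whose partner 48−x falls outside [19,35].
By pigeonhole, treating each of those 12 groups as a pigeonhole, one can pick one integer per group — 12 integers — with no two summing to 48.
The 13th integer lands in an occupied pair, forcing a sum of 48.

13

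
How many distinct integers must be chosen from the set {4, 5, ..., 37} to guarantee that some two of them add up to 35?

Two chosen integers sum to 35 exactly when both halves of some pair {x, 35−x} with 4 ≤ x ≤ 35−x ≤ 31 are chosen — 14 such pairs.
The remaining 6 elements (those with no distinct partner in range) can never complete a 35-sum, so the worst case takes all of them and one from each pair: 6 + 14 = 20.
By the pigeonhole principle, the 21st integer has to be the second member of some pair, so 20 + 1 = 21.

21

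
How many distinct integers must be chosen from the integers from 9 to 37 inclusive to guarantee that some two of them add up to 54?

Group the elements by complementary pair {x, 54−x}: {17,37}, {18,36}, {19,35}, …, giving 10 two-element pairs, the single value 27 (it cannot pair with itself since the integers are distinct), and 8 integers whose partner 54−x falls outside [9,37].
By pigeonhole, treating each of those 19 groups as a pigeonhole, one can pick one integer per group — 19 integers — with no two summing to 54.
The 20th integer lands in an occupied pair, forcing a sum of 54.

20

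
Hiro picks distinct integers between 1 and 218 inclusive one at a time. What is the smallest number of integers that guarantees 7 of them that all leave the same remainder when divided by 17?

103

The 17 residue classes mod 17 are the pigeonholes.
With 102 integers one could put 6 in each residue class and have no class reach 7.
The 103rd integer pushes some class to 7, so 17·6 + 1 = 103.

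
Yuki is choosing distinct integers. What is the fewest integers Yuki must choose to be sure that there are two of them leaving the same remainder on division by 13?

The 13 residue classes mod 13 are the pigeonholes.
With 13 integers one could put 1 in each residue class and have no class reach 2.
The 14th integer pushes some class to 2, so 13·1 + 1 = 14.

14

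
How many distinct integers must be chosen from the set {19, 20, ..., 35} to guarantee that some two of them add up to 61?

Two chosen integers sum to 61 exactly when both halves of some pair {x, 61−x} with 26 ≤ x ≤ 61−x ≤ 35 are chosen — 5 such pairs.
The remaining 7 elements (those with no distinct partner in range) can never complete a 61-sum, so the worst case takes all of them and one from each pair: 7 + 5 = 12.
By the pigeonhole principle, the 13th integer has to be the second member of some pair, so 12 + 1 = 13.

13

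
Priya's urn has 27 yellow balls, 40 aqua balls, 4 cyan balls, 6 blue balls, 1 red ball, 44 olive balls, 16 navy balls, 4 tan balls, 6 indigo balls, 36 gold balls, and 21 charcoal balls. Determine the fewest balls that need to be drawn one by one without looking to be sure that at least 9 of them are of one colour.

70

By the pigeonhole principle, put each drawn ball into a box by colour. The largest draw with every box below 9 takes min(count, 8) from each colour; colours with fewer than 8 contribute all they have.
Σ min(cᵢ, 8) = 8 + 8 + 4 + 6 + 1 + 8 + 8 + 4 + 6 + 8 + 8 = 69.
Draw number 69 + 1 = 70 must push one box to 9.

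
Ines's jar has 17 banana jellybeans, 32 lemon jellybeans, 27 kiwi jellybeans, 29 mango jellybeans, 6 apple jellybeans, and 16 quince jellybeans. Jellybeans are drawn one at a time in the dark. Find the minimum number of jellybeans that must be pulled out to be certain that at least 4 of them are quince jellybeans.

115

In the worst case for collecting quince jellybeans, every non-quince jellybean comes out first.
There are 17 + 32 + 27 + 29 + 6 = 111 non-quince jellybeans altogether.
After those, each further jellybean must be quince, so 111 + 4 = 115 draws guarantee 4 quince jellybeans.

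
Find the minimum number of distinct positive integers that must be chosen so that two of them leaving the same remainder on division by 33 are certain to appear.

By the pigeonhole principle, the 33 residue classes mod 33 are the pigeonholes.
With 33 integers one could put 1 in each residue class and have no class reach 2.
The 34th integer pushes some class to 2, so 33·1 + 1 = 34.

34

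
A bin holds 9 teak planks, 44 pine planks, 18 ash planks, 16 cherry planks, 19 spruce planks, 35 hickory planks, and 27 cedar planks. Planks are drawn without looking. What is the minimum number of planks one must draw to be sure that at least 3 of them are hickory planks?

136

In the worst case for collecting hickory planks, every non-hickory plank comes out first.
There are 9 + 44 + 18 + 16 + 19 + 27 = 133 non-hickory planks altogether.
After those, each further plank must be hickory, so 133 + 3 = 136 draws guarantee 3 hickory planks.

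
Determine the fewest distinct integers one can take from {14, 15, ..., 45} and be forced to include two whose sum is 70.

Group the elements by complementary pair {x, 70−x}: {25,45}, {26,44}, {27,43}, …, giving 10 two-element pairs, the single value 35 (it cannot pair with itself since the integers are distinct), and 11 integers whose partner 70−x falls outside [14,45].
By the pigeonhole principle, treating each of those 22 groups as a pigeonhole, one can pick one integer per group — 22 integers — with no two summing to 70.
The 23rd integer lands in an occupied pair, forcing a sum of 70.

23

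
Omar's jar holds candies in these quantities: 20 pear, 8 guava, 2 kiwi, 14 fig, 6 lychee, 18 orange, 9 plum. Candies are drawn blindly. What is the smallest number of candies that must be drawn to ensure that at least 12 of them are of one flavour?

59

Put each drawn candy into a box by flavour. The largest draw with every box below 12 takes min(count, 11) from each flavour; flavours with fewer than 11 contribute all they have.
Σ min(cᵢ, 11) = 11 + 8 + 2 + 11 + 6 + 11 + 9 = 58.
Draw number 58 + 1 = 59 must push one box to 12.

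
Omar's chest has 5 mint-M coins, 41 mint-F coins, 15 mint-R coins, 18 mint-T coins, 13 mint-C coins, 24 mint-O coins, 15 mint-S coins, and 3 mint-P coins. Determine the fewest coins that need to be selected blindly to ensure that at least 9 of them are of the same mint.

57

Pigeonhole: the 8 mints are the holes; the coins drawn are the pigeons.
To avoid 9 of any one mint, the worst case takes at most 8 of each mint, or every coin of a mint that has fewer than 8.
That gives 5 + 8 + 8 + 8 + 8 + 8 + 8 + 3 = 56 coins with no mint reaching 9.
The next coin forces some mint to 9, so 56 + 1 = 57.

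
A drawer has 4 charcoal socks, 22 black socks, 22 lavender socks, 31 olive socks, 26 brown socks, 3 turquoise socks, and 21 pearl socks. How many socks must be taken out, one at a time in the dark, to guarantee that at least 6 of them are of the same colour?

33

Pigeonhole: put each drawn sock into a box by colour. The largest draw with every box below 6 takes min(count, 5) from each colour; colours with fewer than 5 contribute all they have.
Σ min(cᵢ, 5) = 4 + 5 + 5 + 5 + 5 + 3 + 5 = 32.
Draw number 32 + 1 = 33 must push one box to 6.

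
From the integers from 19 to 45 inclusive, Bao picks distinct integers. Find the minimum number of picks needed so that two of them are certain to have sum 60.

17

A set avoiding the sum 60 can contain at most one of each pair {x, 60−x}, plus the 5 elements whose complement lies outside the range or equal to its own complement.
The integers 30, …, 45 (16 of them) are such a set: any two sum to at least 30+31 = 61 > 60.
Any 17th integer completes one of the 11 pairs, so 17 choices force a sum of 60.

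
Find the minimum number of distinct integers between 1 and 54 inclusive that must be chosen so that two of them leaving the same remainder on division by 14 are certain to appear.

15

Pigeonhole: the 14 residue classes mod 14 are the pigeonholes.
With 14 integers one could put 1 in each residue class and have no class reach 2.
The 15th integer pushes some class to 2, so 14·1 + 1 = 15.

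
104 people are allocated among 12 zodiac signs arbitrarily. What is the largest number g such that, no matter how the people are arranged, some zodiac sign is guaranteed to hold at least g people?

The 12 zodiac signs are the holes and the 104 people are the pigeons.
If every zodiac sign held at most 8 people, the total would be at most 12 × 8 = 96, which is less than 104.
So some zodiac sign holds at least ⌈104/12⌉ = 9 people.

9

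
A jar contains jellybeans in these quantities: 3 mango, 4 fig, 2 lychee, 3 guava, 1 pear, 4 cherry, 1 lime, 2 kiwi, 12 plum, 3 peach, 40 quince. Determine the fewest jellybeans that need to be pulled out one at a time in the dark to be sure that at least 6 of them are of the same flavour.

By the pigeonhole principle, the 11 flavours are the holes; the jellybeans drawn are the pigeons.
To avoid 6 of any one flavour, the worst case takes at most 5 of each flavour, or every jellybean of a flavour that has fewer than 5.
That gives 3 + 4 + 2 + 3 + 1 + 4 + 1 + 2 + 5 + 3 + 5 = 33 jellybeans with no flavour reaching 6.
The next jellybean forces some flavour to 6, so 33 + 1 = 34.

34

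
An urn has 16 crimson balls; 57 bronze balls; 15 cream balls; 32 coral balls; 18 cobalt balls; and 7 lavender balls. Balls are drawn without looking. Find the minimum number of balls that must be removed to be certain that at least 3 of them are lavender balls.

141

In the worst case for collecting lavender balls, every non-lavender ball comes out first.
There are 16 + 57 + 15 + 32 + 18 = 138 non-lavender balls altogether.
After those, each further ball must be lavender, so 138 + 3 = 141 draws guarantee 3 lavender balls.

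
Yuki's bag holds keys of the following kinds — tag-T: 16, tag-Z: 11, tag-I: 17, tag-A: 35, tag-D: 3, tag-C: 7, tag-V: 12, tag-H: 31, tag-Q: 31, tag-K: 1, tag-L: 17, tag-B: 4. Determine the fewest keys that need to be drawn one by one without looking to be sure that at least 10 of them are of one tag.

By pigeonhole, the 12 tags are the holes; the keys drawn are the pigeons.
To avoid 10 of any one tag, the worst case takes at most 9 of each tag, or every key of a tag that has fewer than 9.
That gives 9 + 9 + 9 + 9 + 3 + 7 + 9 + 9 + 9 + 1 + 9 + 4 = 87 keys with no tag reaching 10.
The next key forces some tag to 10, so 87 + 1 = 88.

88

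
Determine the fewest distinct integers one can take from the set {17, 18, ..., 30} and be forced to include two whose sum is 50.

10

Two chosen integers sum to 50 exactly when both halves of some pair {x, 50−x} with 20 ≤ x ≤ 50−x ≤ 30 are chosen — 5 such pairs.
The remaining 4 elements (those with no distinct partner in range) can never complete a 50-sum, so the worst case takes all of them and one from each pair: 4 + 5 = 9.
Pigeonhole: the 10th integer has to be the second member of some pair, so 9 + 1 = 10.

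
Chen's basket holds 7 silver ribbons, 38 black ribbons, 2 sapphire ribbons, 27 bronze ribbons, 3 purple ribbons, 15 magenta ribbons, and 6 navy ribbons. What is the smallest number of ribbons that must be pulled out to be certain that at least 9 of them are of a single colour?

43

The 7 colours are the holes; the ribbons drawn are the pigeons.
To avoid 9 of any one colour, the worst case takes at most 8 of each colour, or every ribbon of a colour that has fewer than 8.
That gives 7 + 8 + 2 + 8 + 3 + 8 + 6 = 42 ribbons with no colour reaching 9.
The next ribbon forces some colour to 9, so 42 + 1 = 43.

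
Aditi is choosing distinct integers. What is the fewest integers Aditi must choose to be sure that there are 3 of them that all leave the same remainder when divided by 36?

The 36 residue classes mod 36 are the pigeonholes.
With 72 integers one could put 2 in each residue class and have no class reach 3.
The 73rd integer pushes some class to 3, so 36·2 + 1 = 73.

73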